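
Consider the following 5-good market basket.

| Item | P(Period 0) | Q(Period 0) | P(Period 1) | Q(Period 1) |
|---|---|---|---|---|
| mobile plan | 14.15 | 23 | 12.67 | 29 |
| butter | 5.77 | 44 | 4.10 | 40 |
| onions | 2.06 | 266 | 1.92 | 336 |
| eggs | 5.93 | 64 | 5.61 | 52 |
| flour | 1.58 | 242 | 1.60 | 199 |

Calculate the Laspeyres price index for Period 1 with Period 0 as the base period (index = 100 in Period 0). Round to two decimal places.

91.51

Laspeyres price index uses base-period quantities as weights.
ΣP(Period 1)·Q(Period 0) = 12.67×23 + 4.10×44 + 1.92×266 + 5.61×64 + 1.60×242 = 291.41 + 180.4 + 510.72 + 359.04 + 387.2 = 1728.77
ΣP(Period 0)·Q(Period 0) = 14.15×23 + 5.77×44 + 2.06×266 + 5.93×64 + 1.58×242 = 325.45 + 253.88 + 547.96 + 379.52 + 382.36 = 1889.17
Index = 1728.77 / 1889.17 × 100 = 91.5095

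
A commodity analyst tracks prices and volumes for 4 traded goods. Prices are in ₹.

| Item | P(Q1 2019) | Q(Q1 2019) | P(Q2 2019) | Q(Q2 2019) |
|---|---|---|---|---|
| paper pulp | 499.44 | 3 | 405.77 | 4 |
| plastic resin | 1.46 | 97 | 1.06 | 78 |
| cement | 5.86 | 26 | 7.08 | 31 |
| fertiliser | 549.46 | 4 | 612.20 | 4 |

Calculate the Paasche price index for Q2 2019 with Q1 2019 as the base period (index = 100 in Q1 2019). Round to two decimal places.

Paasche price index uses current-period quantities as weights.
ΣP(Q2 2019)·Q(Q2 2019) = 405.77×4 + 1.06×78 + 7.08×31 + 612.20×4 = 1623.08 + 82.68 + 219.48 + 2448.8 = 4374.04
ΣP(Q1 2019)·Q(Q2 2019) = 499.44×4 + 1.46×78 + 5.86×31 + 549.46×4 = 1997.76 + 113.88 + 181.66 + 2197.84 = 4491.14
Index = 4374.04 / 4491.14 × 100 = 97.3926

97.39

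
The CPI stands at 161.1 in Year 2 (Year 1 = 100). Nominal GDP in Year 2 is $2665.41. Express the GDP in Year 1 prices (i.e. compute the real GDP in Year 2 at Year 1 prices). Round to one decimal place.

Real = Nominal ÷ (Index/100) = 2665.41 ÷ (161.1/100)
     = 2665.41 ÷ 1.611 = 1654.5065

1654.5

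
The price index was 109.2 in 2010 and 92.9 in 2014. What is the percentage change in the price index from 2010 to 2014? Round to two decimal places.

Change = (92.9 − 109.2) / 109.2 × 100
       = -16.3 / 109.2 × 100 = -14.9267%

-14.93%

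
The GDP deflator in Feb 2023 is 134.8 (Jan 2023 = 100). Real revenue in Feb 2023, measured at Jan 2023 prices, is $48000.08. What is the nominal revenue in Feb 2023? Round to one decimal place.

Nominal = Real × (Index/100) = 48000.08 × (134.8/100)
        = 48000.08 × 1.348 = 64704.1078

64704.1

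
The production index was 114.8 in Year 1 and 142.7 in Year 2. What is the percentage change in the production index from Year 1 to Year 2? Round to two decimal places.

Change = (142.7 − 114.8) / 114.8 × 100
       = 27.9 / 114.8 × 100 = 24.3031%

24.30%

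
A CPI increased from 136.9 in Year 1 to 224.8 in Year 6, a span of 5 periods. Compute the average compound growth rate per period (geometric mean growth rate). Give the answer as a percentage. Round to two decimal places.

Growth factor = (224.8/136.9)^(1/5) = (1.642075)^(1/5) = 1.104278
Growth rate = 1.104278 − 1 = 0.104278 = 10.4278%

10.43%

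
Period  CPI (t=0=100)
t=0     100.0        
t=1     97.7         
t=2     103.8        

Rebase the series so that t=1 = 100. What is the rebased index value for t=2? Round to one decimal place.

Rebased(t=2) = 103.8 / 97.7 × 100 = 106.2436

106.2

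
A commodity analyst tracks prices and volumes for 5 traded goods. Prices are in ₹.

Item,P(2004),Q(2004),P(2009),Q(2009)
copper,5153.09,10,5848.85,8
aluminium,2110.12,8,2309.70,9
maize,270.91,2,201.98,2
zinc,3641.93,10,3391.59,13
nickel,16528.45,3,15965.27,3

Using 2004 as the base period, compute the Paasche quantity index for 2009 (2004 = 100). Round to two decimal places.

Paasche quantity index uses current-period prices as weights.
ΣP(2009)·Q(2009) = 5848.85×8 + 2309.70×9 + 201.98×2 + 3391.59×13 + 15965.27×3 = 46790.8 + 20787.3 + 403.96 + 44090.67 + 47895.81 = 159968.54
ΣP(2009)·Q(2004) = 5848.85×10 + 2309.70×8 + 201.98×2 + 3391.59×10 + 15965.27×3 = 58488.5 + 18477.6 + 403.96 + 33915.9 + 47895.81 = 159181.77
Index = 159968.54 / 159181.77 × 100 = 100.4943

100.49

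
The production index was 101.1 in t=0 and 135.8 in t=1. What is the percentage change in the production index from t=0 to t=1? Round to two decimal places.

Change = (135.8 − 101.1) / 101.1 × 100
       = 34.7 / 101.1 × 100 = 34.3225%

34.32%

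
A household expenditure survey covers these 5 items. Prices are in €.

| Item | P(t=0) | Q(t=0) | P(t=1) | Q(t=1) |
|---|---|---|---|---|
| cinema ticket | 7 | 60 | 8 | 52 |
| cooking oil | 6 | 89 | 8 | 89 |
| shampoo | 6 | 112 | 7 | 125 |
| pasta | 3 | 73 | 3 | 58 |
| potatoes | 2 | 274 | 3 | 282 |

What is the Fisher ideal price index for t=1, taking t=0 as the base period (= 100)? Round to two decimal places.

126.39

Laspeyres component (base-period weights):
ΣP(t=1)Q(t=0) = 8×60 + 8×89 + 7×112 + 3×73 + 3×274 = 480 + 712 + 784 + 219 + 822 = 3017
ΣP(t=0)Q(t=0) = 7×60 + 6×89 + 6×112 + 3×73 + 2×274 = 420 + 534 + 672 + 219 + 548 = 2393
L = 3017 / 2393 × 100 = 126.0761
Paasche component (current-period weights):
ΣP(t=1)Q(t=1) = 8×52 + 8×89 + 7×125 + 3×58 + 3×282 = 416 + 712 + 875 + 174 + 846 = 3023
ΣP(t=0)Q(t=1) = 7×52 + 6×89 + 6×125 + 3×58 + 2×282 = 364 + 534 + 750 + 174 + 564 = 2386
P = 3023 / 2386 × 100 = 126.6974
Fisher = √(L × P) = √(126.0761 × 126.6974) = 126.3863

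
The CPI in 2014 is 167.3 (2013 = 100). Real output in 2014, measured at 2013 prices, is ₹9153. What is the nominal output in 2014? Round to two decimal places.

15312.97

Nominal = Real × (Index/100) = 9153 × (167.3/100)
        = 9153 × 1.673 = 15312.9690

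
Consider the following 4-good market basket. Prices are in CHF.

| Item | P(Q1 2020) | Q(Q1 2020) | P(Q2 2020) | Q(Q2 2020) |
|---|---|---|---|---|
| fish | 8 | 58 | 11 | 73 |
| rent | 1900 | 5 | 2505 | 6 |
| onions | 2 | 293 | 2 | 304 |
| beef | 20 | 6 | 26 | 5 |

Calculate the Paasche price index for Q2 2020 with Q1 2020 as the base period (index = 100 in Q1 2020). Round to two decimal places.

130.56

Paasche price index uses current-period quantities as weights.
ΣP(Q2 2020)·Q(Q2 2020) = 11×73 + 2505×6 + 2×304 + 26×5 = 803 + 15030 + 608 + 130 = 16571
ΣP(Q1 2020)·Q(Q2 2020) = 8×73 + 1900×6 + 2×304 + 20×5 = 584 + 11400 + 608 + 100 = 12692
Index = 16571 / 12692 × 100 = 130.5626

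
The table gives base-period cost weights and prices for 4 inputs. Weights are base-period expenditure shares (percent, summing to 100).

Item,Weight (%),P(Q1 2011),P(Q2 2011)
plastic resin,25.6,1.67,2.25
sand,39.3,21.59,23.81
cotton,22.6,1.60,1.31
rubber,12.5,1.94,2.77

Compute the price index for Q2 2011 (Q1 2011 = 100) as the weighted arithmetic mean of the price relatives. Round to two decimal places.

plastic resin: 25.6 × (2.25/1.67) = 25.6 × 1.347305 = 34.4910
sand: 39.3 × (23.81/21.59) = 39.3 × 1.102825 = 43.3410
cotton: 22.6 × (1.31/1.60) = 22.6 × 0.818750 = 18.5038
rubber: 12.5 × (2.77/1.94) = 12.5 × 1.427835 = 17.8479
Index = Σ wᵢ·(p₁ᵢ/p₀ᵢ) = 34.4910 + 43.3410 + 18.5038 + 17.8479 = 114.1837

114.18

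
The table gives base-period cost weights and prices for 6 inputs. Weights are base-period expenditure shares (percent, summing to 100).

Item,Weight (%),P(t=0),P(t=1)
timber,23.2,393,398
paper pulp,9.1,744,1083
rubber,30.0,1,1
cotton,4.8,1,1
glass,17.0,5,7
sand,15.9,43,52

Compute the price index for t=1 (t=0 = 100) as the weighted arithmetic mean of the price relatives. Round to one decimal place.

114.6

timber: 23.2 × (398/393) = 23.2 × 1.012723 = 23.4952
paper pulp: 9.1 × (1083/744) = 9.1 × 1.455645 = 13.2464
rubber: 30.0 × (1/1) = 30.0 × 1.000000 = 30.0000
cotton: 4.8 × (1/1) = 4.8 × 1.000000 = 4.8000
glass: 17.0 × (7/5) = 17.0 × 1.400000 = 23.8000
sand: 15.9 × (52/43) = 15.9 × 1.209302 = 19.2279
Index = Σ wᵢ·(p₁ᵢ/p₀ᵢ) = 23.4952 + 13.2464 + 30.0000 + 4.8000 + 23.8000 + 19.2279 = 114.5694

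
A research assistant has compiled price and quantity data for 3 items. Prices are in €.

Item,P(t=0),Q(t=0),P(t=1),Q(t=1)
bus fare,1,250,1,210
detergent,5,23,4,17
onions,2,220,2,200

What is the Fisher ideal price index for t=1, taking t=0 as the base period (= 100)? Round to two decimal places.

Laspeyres component (base-period weights):
ΣP(t=1)Q(t=0) = 1×250 + 4×23 + 2×220 = 250 + 92 + 440 = 782
ΣP(t=0)Q(t=0) = 1×250 + 5×23 + 2×220 = 250 + 115 + 440 = 805
L = 782 / 805 × 100 = 97.1429
Paasche component (current-period weights):
ΣP(t=1)Q(t=1) = 1×210 + 4×17 + 2×200 = 210 + 68 + 400 = 678
ΣP(t=0)Q(t=1) = 1×210 + 5×17 + 2×200 = 210 + 85 + 400 = 695
P = 678 / 695 × 100 = 97.5540
Fisher = √(L × P) = √(97.1429 × 97.5540) = 97.3482

97.35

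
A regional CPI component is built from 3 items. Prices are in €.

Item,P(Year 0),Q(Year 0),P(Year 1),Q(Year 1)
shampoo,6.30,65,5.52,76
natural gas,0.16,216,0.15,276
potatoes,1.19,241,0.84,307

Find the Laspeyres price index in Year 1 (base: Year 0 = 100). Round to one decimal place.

Laspeyres price index uses base-period quantities as weights.
ΣP(Year 1)·Q(Year 0) = 5.52×65 + 0.15×216 + 0.84×241 = 358.8 + 32.4 + 202.44 = 593.64
ΣP(Year 0)·Q(Year 0) = 6.30×65 + 0.16×216 + 1.19×241 = 409.5 + 34.56 + 286.79 = 730.85
Index = 593.64 / 730.85 × 100 = 81.2260

81.2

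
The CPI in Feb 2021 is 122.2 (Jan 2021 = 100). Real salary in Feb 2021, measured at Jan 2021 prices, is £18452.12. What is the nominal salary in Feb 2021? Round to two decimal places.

22548.49

Nominal = Real × (Index/100) = 18452.12 × (122.2/100)
        = 18452.12 × 1.222 = 22548.4906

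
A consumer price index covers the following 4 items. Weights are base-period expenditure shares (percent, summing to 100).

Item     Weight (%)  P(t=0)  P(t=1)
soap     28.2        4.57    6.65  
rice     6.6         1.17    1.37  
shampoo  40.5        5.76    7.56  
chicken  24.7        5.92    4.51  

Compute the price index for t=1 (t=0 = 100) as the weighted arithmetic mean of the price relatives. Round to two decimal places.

120.74

soap: 28.2 × (6.65/4.57) = 28.2 × 1.455142 = 41.0350
rice: 6.6 × (1.37/1.17) = 6.6 × 1.170940 = 7.7282
shampoo: 40.5 × (7.56/5.76) = 40.5 × 1.312500 = 53.1562
chicken: 24.7 × (4.51/5.92) = 24.7 × 0.761824 = 18.8171
Index = Σ wᵢ·(p₁ᵢ/p₀ᵢ) = 41.0350 + 7.7282 + 53.1562 + 18.8171 = 120.7365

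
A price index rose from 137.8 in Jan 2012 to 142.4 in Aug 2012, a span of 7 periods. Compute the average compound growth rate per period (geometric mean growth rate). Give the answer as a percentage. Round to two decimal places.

0.47%

Growth factor = (142.4/137.8)^(1/7) = (1.033382)^(1/7) = 1.004702
Growth rate = 1.004702 − 1 = 0.004702 = 0.4702%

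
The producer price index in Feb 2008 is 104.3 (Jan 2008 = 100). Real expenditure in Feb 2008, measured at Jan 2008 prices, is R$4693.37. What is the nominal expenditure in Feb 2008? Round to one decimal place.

4895.2

Nominal = Real × (Index/100) = 4693.37 × (104.3/100)
        = 4693.37 × 1.043 = 4895.1849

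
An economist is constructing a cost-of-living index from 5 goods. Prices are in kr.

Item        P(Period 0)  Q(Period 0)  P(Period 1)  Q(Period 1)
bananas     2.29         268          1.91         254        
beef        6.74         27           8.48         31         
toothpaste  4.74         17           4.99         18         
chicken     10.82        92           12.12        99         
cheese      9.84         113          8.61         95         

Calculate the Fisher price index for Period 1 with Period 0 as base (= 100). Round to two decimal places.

Laspeyres component (base-period weights):
ΣP(Period 1)Q(Period 0) = 1.91×268 + 8.48×27 + 4.99×17 + 12.12×92 + 8.61×113 = 511.88 + 228.96 + 84.83 + 1115.04 + 972.93 = 2913.64
ΣP(Period 0)Q(Period 0) = 2.29×268 + 6.74×27 + 4.74×17 + 10.82×92 + 9.84×113 = 613.72 + 181.98 + 80.58 + 995.44 + 1111.92 = 2983.64
L = 2913.64 / 2983.64 × 100 = 97.6539
Paasche component (current-period weights):
ΣP(Period 1)Q(Period 1) = 1.91×254 + 8.48×31 + 4.99×18 + 12.12×99 + 8.61×95 = 485.14 + 262.88 + 89.82 + 1199.88 + 817.95 = 2855.67
ΣP(Period 0)Q(Period 1) = 2.29×254 + 6.74×31 + 4.74×18 + 10.82×99 + 9.84×95 = 581.66 + 208.94 + 85.32 + 1071.18 + 934.8 = 2881.9
P = 2855.67 / 2881.9 × 100 = 99.0898
Fisher = √(L × P) = √(97.6539 × 99.0898) = 98.3692

98.37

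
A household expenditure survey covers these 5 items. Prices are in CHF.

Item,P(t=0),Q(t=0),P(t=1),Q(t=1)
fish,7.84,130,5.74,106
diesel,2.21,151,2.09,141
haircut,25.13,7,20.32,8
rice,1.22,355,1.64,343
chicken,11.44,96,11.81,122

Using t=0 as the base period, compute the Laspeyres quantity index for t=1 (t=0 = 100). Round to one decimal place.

Laspeyres quantity index uses base-period prices as weights.
ΣP(t=0)·Q(t=1) = 7.84×106 + 2.21×141 + 25.13×8 + 1.22×343 + 11.44×122 = 831.04 + 311.61 + 201.04 + 418.46 + 1395.68 = 3157.83
ΣP(t=0)·Q(t=0) = 7.84×130 + 2.21×151 + 25.13×7 + 1.22×355 + 11.44×96 = 1019.2 + 333.71 + 175.91 + 433.1 + 1098.24 = 3060.16
Index = 3157.83 / 3060.16 × 100 = 103.1917

103.2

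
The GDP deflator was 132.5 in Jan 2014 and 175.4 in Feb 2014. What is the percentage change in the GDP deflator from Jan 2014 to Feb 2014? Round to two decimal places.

Change = (175.4 − 132.5) / 132.5 × 100
       = 42.9 / 132.5 × 100 = 32.3774%

32.38%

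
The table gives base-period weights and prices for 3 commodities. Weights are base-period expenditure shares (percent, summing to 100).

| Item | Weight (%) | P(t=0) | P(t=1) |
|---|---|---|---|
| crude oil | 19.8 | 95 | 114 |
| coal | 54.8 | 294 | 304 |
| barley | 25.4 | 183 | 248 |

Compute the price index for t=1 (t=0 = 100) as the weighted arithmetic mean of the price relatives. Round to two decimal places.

crude oil: 19.8 × (114/95) = 19.8 × 1.200000 = 23.7600
coal: 54.8 × (304/294) = 54.8 × 1.034014 = 56.6639
barley: 25.4 × (248/183) = 25.4 × 1.355191 = 34.4219
Index = Σ wᵢ·(p₁ᵢ/p₀ᵢ) = 23.7600 + 56.6639 + 34.4219 = 114.8458

114.85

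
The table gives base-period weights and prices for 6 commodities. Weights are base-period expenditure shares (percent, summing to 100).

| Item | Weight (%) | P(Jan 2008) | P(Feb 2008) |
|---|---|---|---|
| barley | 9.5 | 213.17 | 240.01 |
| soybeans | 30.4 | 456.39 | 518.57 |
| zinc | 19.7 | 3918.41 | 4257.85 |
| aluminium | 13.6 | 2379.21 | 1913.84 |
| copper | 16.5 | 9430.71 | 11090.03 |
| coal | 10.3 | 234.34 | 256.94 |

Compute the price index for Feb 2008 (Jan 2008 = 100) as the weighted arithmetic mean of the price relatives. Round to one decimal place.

barley: 9.5 × (240.01/213.17) = 9.5 × 1.125909 = 10.6961
soybeans: 30.4 × (518.57/456.39) = 30.4 × 1.136243 = 34.5418
zinc: 19.7 × (4257.85/3918.41) = 19.7 × 1.086627 = 21.4066
aluminium: 13.6 × (1913.84/2379.21) = 13.6 × 0.804401 = 10.9399
copper: 16.5 × (11090.03/9430.71) = 16.5 × 1.175949 = 19.4032
coal: 10.3 × (256.94/234.34) = 10.3 × 1.096441 = 11.2933
Index = Σ wᵢ·(p₁ᵢ/p₀ᵢ) = 10.6961 + 34.5418 + 21.4066 + 10.9399 + 19.4032 + 11.2933 = 108.2808

108.3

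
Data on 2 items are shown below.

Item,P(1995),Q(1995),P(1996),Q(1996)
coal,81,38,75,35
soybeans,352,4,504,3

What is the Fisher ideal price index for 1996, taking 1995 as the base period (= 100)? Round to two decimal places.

Laspeyres component (base-period weights):
ΣP(1996)Q(1995) = 75×38 + 504×4 = 2850 + 2016 = 4866
ΣP(1995)Q(1995) = 81×38 + 352×4 = 3078 + 1408 = 4486
L = 4866 / 4486 × 100 = 108.4708
Paasche component (current-period weights):
ΣP(1996)Q(1996) = 75×35 + 504×3 = 2625 + 1512 = 4137
ΣP(1995)Q(1996) = 81×35 + 352×3 = 2835 + 1056 = 3891
P = 4137 / 3891 × 100 = 106.3223
Fisher = √(L × P) = √(108.4708 × 106.3223) = 107.3912

107.39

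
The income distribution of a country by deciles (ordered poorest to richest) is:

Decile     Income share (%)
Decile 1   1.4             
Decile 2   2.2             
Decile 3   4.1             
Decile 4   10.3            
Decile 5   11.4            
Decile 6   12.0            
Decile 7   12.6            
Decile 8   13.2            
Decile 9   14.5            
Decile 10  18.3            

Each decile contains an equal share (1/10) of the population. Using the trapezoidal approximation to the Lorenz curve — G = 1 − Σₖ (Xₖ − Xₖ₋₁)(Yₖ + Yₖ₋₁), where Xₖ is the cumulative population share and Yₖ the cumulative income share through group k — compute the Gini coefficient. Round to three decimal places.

0.291

Cumulative income shares Yₖ: 0.0140, 0.0360, 0.0770, 0.1800, 0.2940, 0.4140, 0.5400, 0.6720, 0.8170, 1.0000
Σ (Xₖ−Xₖ₋₁)(Yₖ+Yₖ₋₁) = (1/10)(0.0140+0.0000) + (1/10)(0.0360+0.0140) + (1/10)(0.0770+0.0360) + (1/10)(0.1800+0.0770) + (1/10)(0.2940+0.1800) + (1/10)(0.4140+0.2940) + (1/10)(0.5400+0.4140) + (1/10)(0.6720+0.5400) + (1/10)(0.8170+0.6720) + (1/10)(1.0000+0.8170)
  = 0.0014 + 0.0050 + 0.0113 + 0.0257 + 0.0474 + 0.0708 + 0.0954 + 0.1212 + 0.1489 + 0.1817 = 0.7088
G = 1 − 0.7088 = 0.2912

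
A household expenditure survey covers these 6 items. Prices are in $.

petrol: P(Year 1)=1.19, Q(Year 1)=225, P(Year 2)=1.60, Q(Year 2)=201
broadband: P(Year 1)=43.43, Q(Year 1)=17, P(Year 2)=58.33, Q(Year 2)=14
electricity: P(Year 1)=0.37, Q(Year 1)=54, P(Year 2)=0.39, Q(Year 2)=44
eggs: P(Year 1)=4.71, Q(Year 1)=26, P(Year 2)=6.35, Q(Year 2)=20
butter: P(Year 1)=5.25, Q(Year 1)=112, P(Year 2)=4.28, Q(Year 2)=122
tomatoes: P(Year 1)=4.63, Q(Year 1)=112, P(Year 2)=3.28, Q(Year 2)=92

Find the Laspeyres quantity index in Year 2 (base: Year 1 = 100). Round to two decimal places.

Laspeyres quantity index uses base-period prices as weights.
ΣP(Year 1)·Q(Year 2) = 1.19×201 + 43.43×14 + 0.37×44 + 4.71×20 + 5.25×122 + 4.63×92 = 239.19 + 608.02 + 16.28 + 94.2 + 640.5 + 425.96 = 2024.15
ΣP(Year 1)·Q(Year 1) = 1.19×225 + 43.43×17 + 0.37×54 + 4.71×26 + 5.25×112 + 4.63×112 = 267.75 + 738.31 + 19.98 + 122.46 + 588 + 518.56 = 2255.06
Index = 2024.15 / 2255.06 × 100 = 89.7604

89.76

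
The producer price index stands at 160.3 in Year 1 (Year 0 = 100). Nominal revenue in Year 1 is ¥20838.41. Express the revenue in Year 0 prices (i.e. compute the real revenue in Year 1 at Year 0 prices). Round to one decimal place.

Real = Nominal ÷ (Index/100) = 20838.41 ÷ (160.3/100)
     = 20838.41 ÷ 1.603 = 12999.6319

12999.6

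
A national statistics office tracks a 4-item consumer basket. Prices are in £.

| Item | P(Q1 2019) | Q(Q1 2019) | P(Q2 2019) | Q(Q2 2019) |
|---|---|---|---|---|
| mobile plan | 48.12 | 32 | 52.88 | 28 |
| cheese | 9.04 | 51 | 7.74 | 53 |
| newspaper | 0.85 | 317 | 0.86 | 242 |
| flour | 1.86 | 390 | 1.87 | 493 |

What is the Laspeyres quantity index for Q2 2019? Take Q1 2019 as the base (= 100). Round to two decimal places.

Laspeyres quantity index uses base-period prices as weights.
ΣP(Q1 2019)·Q(Q2 2019) = 48.12×28 + 9.04×53 + 0.85×242 + 1.86×493 = 1347.36 + 479.12 + 205.7 + 916.98 = 2949.16
ΣP(Q1 2019)·Q(Q1 2019) = 48.12×32 + 9.04×51 + 0.85×317 + 1.86×390 = 1539.84 + 461.04 + 269.45 + 725.4 = 2995.73
Index = 2949.16 / 2995.73 × 100 = 98.4455

98.45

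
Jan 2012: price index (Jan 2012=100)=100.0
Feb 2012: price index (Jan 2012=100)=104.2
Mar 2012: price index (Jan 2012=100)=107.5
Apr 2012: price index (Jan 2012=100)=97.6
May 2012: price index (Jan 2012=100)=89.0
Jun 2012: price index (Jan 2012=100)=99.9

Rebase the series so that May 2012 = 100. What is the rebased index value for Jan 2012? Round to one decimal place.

Rebased(Jan 2012) = 100.0 / 89.0 × 100 = 112.3596

112.4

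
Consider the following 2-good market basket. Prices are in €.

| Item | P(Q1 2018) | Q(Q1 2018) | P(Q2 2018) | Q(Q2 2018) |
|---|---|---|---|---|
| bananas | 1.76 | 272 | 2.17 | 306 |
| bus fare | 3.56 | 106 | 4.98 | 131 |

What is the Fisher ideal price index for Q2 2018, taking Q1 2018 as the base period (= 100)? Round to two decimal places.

Laspeyres component (base-period weights):
ΣP(Q2 2018)Q(Q1 2018) = 2.17×272 + 4.98×106 = 590.24 + 527.88 = 1118.12
ΣP(Q1 2018)Q(Q1 2018) = 1.76×272 + 3.56×106 = 478.72 + 377.36 = 856.08
L = 1118.12 / 856.08 × 100 = 130.6093
Paasche component (current-period weights):
ΣP(Q2 2018)Q(Q2 2018) = 2.17×306 + 4.98×131 = 664.02 + 652.38 = 1316.4
ΣP(Q1 2018)Q(Q2 2018) = 1.76×306 + 3.56×131 = 538.56 + 466.36 = 1004.92
P = 1316.4 / 1004.92 × 100 = 130.9955
Fisher = √(L × P) = √(130.6093 × 130.9955) = 130.8023

130.80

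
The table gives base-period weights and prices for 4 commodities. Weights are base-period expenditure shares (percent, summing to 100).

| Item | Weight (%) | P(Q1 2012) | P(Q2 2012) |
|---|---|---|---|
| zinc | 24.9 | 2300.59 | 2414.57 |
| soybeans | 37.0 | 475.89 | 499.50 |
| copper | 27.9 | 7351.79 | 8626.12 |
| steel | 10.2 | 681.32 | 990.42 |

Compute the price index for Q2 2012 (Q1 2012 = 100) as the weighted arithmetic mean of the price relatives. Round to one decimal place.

zinc: 24.9 × (2414.57/2300.59) = 24.9 × 1.049544 = 26.1336
soybeans: 37.0 × (499.50/475.89) = 37.0 × 1.049612 = 38.8357
copper: 27.9 × (8626.12/7351.79) = 27.9 × 1.173336 = 32.7361
steel: 10.2 × (990.42/681.32) = 10.2 × 1.453678 = 14.8275
Index = Σ wᵢ·(p₁ᵢ/p₀ᵢ) = 26.1336 + 38.8357 + 32.7361 + 14.8275 = 112.5329

112.5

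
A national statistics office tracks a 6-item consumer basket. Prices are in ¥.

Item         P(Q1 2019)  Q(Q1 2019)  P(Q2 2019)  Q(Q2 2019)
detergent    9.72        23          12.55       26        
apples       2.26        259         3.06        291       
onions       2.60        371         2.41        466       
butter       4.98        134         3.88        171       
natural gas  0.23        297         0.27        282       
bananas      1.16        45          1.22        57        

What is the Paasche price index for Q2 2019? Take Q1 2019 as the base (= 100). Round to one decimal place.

101.4

Paasche price index uses current-period quantities as weights.
ΣP(Q2 2019)·Q(Q2 2019) = 12.55×26 + 3.06×291 + 2.41×466 + 3.88×171 + 0.27×282 + 1.22×57 = 326.3 + 890.46 + 1123.06 + 663.48 + 76.14 + 69.54 = 3148.98
ΣP(Q1 2019)·Q(Q2 2019) = 9.72×26 + 2.26×291 + 2.60×466 + 4.98×171 + 0.23×282 + 1.16×57 = 252.72 + 657.66 + 1211.6 + 851.58 + 64.86 + 66.12 = 3104.54
Index = 3148.98 / 3104.54 × 100 = 101.4315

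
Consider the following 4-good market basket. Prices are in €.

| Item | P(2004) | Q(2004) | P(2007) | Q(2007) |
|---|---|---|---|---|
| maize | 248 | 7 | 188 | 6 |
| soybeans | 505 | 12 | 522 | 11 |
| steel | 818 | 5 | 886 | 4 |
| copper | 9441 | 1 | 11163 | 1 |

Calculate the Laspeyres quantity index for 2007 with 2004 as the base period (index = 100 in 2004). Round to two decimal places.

92.63

Laspeyres quantity index uses base-period prices as weights.
ΣP(2004)·Q(2007) = 248×6 + 505×11 + 818×4 + 9441×1 = 1488 + 5555 + 3272 + 9441 = 19756
ΣP(2004)·Q(2004) = 248×7 + 505×12 + 818×5 + 9441×1 = 1736 + 6060 + 4090 + 9441 = 21327
Index = 19756 / 21327 × 100 = 92.6338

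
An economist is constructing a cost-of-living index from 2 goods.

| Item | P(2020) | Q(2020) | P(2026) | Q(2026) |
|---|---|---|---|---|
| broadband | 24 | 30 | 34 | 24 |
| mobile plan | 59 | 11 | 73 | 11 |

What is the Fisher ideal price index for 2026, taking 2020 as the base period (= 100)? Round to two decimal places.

Laspeyres component (base-period weights):
ΣP(2026)Q(2020) = 34×30 + 73×11 = 1020 + 803 = 1823
ΣP(2020)Q(2020) = 24×30 + 59×11 = 720 + 649 = 1369
L = 1823 / 1369 × 100 = 133.1629
Paasche component (current-period weights):
ΣP(2026)Q(2026) = 34×24 + 73×11 = 816 + 803 = 1619
ΣP(2020)Q(2026) = 24×24 + 59×11 = 576 + 649 = 1225
P = 1619 / 1225 × 100 = 132.1633
Fisher = √(L × P) = √(133.1629 × 132.1633) = 132.6621

132.66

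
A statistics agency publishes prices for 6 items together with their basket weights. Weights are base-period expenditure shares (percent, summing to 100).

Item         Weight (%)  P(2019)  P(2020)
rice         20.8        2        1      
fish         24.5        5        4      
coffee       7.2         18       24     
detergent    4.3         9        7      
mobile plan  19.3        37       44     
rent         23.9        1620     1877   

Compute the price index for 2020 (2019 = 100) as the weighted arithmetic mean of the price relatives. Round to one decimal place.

93.6

rice: 20.8 × (1/2) = 20.8 × 0.500000 = 10.4000
fish: 24.5 × (4/5) = 24.5 × 0.800000 = 19.6000
coffee: 7.2 × (24/18) = 7.2 × 1.333333 = 9.6000
detergent: 4.3 × (7/9) = 4.3 × 0.777778 = 3.3444
mobile plan: 19.3 × (44/37) = 19.3 × 1.189189 = 22.9514
rent: 23.9 × (1877/1620) = 23.9 × 1.158642 = 27.6915
Index = Σ wᵢ·(p₁ᵢ/p₀ᵢ) = 10.4000 + 19.6000 + 9.6000 + 3.3444 + 22.9514 + 27.6915 = 93.5873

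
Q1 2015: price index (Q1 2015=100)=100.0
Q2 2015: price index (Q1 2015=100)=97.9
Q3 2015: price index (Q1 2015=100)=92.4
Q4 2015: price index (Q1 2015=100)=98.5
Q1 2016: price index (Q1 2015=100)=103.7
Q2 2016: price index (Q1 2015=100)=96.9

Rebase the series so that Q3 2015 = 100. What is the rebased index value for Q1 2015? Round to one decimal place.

108.2

Rebased(Q1 2015) = 100.0 / 92.4 × 100 = 108.2251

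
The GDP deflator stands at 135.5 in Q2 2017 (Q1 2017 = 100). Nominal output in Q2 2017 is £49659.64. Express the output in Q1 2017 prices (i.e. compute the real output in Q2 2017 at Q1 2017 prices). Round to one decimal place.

36649.2

Real = Nominal ÷ (Index/100) = 49659.64 ÷ (135.5/100)
     = 49659.64 ÷ 1.355 = 36649.1808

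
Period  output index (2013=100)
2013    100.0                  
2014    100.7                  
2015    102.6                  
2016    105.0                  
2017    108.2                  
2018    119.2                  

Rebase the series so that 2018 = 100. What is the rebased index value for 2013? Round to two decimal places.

Rebased(2013) = 100.0 / 119.2 × 100 = 83.8926

83.89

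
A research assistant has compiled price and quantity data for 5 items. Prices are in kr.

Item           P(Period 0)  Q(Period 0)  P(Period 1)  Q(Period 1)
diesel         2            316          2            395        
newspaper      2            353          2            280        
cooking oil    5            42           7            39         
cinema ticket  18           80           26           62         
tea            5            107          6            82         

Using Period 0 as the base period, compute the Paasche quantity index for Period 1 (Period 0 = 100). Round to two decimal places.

Paasche quantity index uses current-period prices as weights.
ΣP(Period 1)·Q(Period 1) = 2×395 + 2×280 + 7×39 + 26×62 + 6×82 = 790 + 560 + 273 + 1612 + 492 = 3727
ΣP(Period 1)·Q(Period 0) = 2×316 + 2×353 + 7×42 + 26×80 + 6×107 = 632 + 706 + 294 + 2080 + 642 = 4354
Index = 3727 / 4354 × 100 = 85.5994

85.60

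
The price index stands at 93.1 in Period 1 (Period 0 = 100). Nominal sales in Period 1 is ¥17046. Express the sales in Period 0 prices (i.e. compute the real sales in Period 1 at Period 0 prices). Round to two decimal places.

Real = Nominal ÷ (Index/100) = 17046 ÷ (93.1/100)
     = 17046 ÷ 0.931 = 18309.3448

18309.34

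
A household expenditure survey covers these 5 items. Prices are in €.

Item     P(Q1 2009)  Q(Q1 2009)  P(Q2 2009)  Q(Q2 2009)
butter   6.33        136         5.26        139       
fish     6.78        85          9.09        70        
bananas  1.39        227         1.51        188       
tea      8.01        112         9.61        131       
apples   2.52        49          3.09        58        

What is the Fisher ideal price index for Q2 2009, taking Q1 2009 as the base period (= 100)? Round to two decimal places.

Laspeyres component (base-period weights):
ΣP(Q2 2009)Q(Q1 2009) = 5.26×136 + 9.09×85 + 1.51×227 + 9.61×112 + 3.09×49 = 715.36 + 772.65 + 342.77 + 1076.32 + 151.41 = 3058.51
ΣP(Q1 2009)Q(Q1 2009) = 6.33×136 + 6.78×85 + 1.39×227 + 8.01×112 + 2.52×49 = 860.88 + 576.3 + 315.53 + 897.12 + 123.48 = 2773.31
L = 3058.51 / 2773.31 × 100 = 110.2837
Paasche component (current-period weights):
ΣP(Q2 2009)Q(Q2 2009) = 5.26×139 + 9.09×70 + 1.51×188 + 9.61×131 + 3.09×58 = 731.14 + 636.3 + 283.88 + 1258.91 + 179.22 = 3089.45
ΣP(Q1 2009)Q(Q2 2009) = 6.33×139 + 6.78×70 + 1.39×188 + 8.01×131 + 2.52×58 = 879.87 + 474.6 + 261.32 + 1049.31 + 146.16 = 2811.26
P = 3089.45 / 2811.26 × 100 = 109.8956
Fisher = √(L × P) = √(110.2837 × 109.8956) = 110.0895

110.09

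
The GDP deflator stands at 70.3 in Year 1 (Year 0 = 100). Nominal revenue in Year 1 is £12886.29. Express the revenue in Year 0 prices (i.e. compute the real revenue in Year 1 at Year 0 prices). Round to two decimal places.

Real = Nominal ÷ (Index/100) = 12886.29 ÷ (70.3/100)
     = 12886.29 ÷ 0.703 = 18330.4267

18330.43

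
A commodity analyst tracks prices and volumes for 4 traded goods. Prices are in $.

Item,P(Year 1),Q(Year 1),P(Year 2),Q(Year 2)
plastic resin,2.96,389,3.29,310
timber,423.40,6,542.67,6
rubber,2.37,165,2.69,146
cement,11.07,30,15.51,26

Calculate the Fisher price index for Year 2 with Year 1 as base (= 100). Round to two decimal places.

123.64

Laspeyres component (base-period weights):
ΣP(Year 2)Q(Year 1) = 3.29×389 + 542.67×6 + 2.69×165 + 15.51×30 = 1279.81 + 3256.02 + 443.85 + 465.3 = 5444.98
ΣP(Year 1)Q(Year 1) = 2.96×389 + 423.40×6 + 2.37×165 + 11.07×30 = 1151.44 + 2540.4 + 391.05 + 332.1 = 4414.99
L = 5444.98 / 4414.99 × 100 = 123.3294
Paasche component (current-period weights):
ΣP(Year 2)Q(Year 2) = 3.29×310 + 542.67×6 + 2.69×146 + 15.51×26 = 1019.9 + 3256.02 + 392.74 + 403.26 = 5071.92
ΣP(Year 1)Q(Year 2) = 2.96×310 + 423.40×6 + 2.37×146 + 11.07×26 = 917.6 + 2540.4 + 346.02 + 287.82 = 4091.84
P = 5071.92 / 4091.84 × 100 = 123.9521
Fisher = √(L × P) = √(123.3294 × 123.9521) = 123.6403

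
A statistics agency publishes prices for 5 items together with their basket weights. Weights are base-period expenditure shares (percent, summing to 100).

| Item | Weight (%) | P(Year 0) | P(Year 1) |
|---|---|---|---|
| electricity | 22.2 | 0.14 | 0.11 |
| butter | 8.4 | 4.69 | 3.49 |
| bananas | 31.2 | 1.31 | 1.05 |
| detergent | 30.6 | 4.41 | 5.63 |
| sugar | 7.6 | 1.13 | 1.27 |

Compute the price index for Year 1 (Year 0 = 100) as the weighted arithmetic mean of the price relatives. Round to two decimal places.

electricity: 22.2 × (0.11/0.14) = 22.2 × 0.785714 = 17.4429
butter: 8.4 × (3.49/4.69) = 8.4 × 0.744136 = 6.2507
bananas: 31.2 × (1.05/1.31) = 31.2 × 0.801527 = 25.0076
detergent: 30.6 × (5.63/4.41) = 30.6 × 1.276644 = 39.0653
sugar: 7.6 × (1.27/1.13) = 7.6 × 1.123894 = 8.5416
Index = Σ wᵢ·(p₁ᵢ/p₀ᵢ) = 17.4429 + 6.2507 + 25.0076 + 39.0653 + 8.5416 = 96.3081

96.31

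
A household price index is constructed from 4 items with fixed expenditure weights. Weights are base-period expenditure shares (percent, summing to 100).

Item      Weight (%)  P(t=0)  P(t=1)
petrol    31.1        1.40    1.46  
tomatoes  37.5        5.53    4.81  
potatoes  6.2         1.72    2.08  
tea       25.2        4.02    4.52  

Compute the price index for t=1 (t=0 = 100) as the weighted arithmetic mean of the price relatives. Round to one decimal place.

100.9

petrol: 31.1 × (1.46/1.40) = 31.1 × 1.042857 = 32.4329
tomatoes: 37.5 × (4.81/5.53) = 37.5 × 0.869801 = 32.6175
potatoes: 6.2 × (2.08/1.72) = 6.2 × 1.209302 = 7.4977
tea: 25.2 × (4.52/4.02) = 25.2 × 1.124378 = 28.3343
Index = Σ wᵢ·(p₁ᵢ/p₀ᵢ) = 32.4329 + 32.6175 + 7.4977 + 28.3343 = 100.8824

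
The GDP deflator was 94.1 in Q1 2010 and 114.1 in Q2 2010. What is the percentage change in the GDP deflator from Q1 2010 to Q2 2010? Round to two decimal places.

21.25%

Change = (114.1 − 94.1) / 94.1 × 100
       = 20.0 / 94.1 × 100 = 21.2540%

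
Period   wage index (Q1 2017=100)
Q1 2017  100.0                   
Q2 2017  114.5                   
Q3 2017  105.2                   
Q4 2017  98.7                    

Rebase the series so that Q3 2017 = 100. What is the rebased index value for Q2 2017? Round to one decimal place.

108.8

Rebased(Q2 2017) = 114.5 / 105.2 × 100 = 108.8403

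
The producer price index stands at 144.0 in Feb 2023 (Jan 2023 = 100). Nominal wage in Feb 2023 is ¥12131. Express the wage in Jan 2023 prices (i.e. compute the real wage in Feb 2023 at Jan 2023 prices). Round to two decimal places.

Real = Nominal ÷ (Index/100) = 12131 ÷ (144.0/100)
     = 12131 ÷ 1.440 = 8424.3056

8424.31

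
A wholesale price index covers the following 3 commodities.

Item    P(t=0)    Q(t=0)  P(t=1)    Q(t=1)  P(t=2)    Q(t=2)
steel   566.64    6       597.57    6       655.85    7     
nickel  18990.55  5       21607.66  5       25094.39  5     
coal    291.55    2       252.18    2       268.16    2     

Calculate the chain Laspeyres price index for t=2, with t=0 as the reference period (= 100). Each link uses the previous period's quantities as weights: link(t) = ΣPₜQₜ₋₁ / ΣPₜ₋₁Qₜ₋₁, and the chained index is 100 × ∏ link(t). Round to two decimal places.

Link t=0→t=1:
ΣP(t=1)Q(t=0) = 597.57×6 + 21607.66×5 + 252.18×2 = 3585.42 + 108038.3 + 504.36 = 112128.08
ΣP(t=0)Q(t=0) = 566.64×6 + 18990.55×5 + 291.55×2 = 3399.84 + 94952.75 + 583.1 = 98935.69
link = 112128.08/98935.69 = 1.133343
Link t=1→t=2:
ΣP(t=2)Q(t=1) = 655.85×6 + 25094.39×5 + 268.16×2 = 3935.1 + 125471.95 + 536.32 = 129943.37
ΣP(t=1)Q(t=1) = 597.57×6 + 21607.66×5 + 252.18×2 = 3585.42 + 108038.3 + 504.36 = 112128.08
link = 129943.37/112128.08 = 1.158883
Chained index = 100 × 1.133343 × 1.158883 = 131.3412

131.34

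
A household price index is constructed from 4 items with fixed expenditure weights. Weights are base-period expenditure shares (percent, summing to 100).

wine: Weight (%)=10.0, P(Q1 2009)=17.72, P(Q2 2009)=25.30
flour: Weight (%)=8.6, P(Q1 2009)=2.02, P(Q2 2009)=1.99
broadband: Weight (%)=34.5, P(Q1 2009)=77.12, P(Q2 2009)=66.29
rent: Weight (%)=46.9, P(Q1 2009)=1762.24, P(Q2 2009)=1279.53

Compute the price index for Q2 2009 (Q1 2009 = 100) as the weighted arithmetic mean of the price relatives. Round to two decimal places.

wine: 10.0 × (25.30/17.72) = 10.0 × 1.427765 = 14.2777
flour: 8.6 × (1.99/2.02) = 8.6 × 0.985149 = 8.4723
broadband: 34.5 × (66.29/77.12) = 34.5 × 0.859570 = 29.6551
rent: 46.9 × (1279.53/1762.24) = 46.9 × 0.726082 = 34.0532
Index = Σ wᵢ·(p₁ᵢ/p₀ᵢ) = 14.2777 + 8.4723 + 29.6551 + 34.0532 = 86.4583

86.46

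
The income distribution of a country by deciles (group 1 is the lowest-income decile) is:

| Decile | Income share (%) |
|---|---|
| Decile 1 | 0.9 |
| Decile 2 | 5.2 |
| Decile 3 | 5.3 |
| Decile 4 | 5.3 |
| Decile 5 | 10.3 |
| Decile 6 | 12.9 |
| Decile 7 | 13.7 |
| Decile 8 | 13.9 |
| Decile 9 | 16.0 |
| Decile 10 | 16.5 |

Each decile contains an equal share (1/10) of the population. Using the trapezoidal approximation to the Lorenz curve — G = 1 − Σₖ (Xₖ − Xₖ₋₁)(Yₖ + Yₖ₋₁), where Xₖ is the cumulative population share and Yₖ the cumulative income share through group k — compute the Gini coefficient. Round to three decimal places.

Cumulative income shares Yₖ: 0.0090, 0.0610, 0.1140, 0.1670, 0.2700, 0.3990, 0.5360, 0.6750, 0.8350, 1.0000
Σ (Xₖ−Xₖ₋₁)(Yₖ+Yₖ₋₁) = (1/10)(0.0090+0.0000) + (1/10)(0.0610+0.0090) + (1/10)(0.1140+0.0610) + (1/10)(0.1670+0.1140) + (1/10)(0.2700+0.1670) + (1/10)(0.3990+0.2700) + (1/10)(0.5360+0.3990) + (1/10)(0.6750+0.5360) + (1/10)(0.8350+0.6750) + (1/10)(1.0000+0.8350)
  = 0.0009 + 0.0070 + 0.0175 + 0.0281 + 0.0437 + 0.0669 + 0.0935 + 0.1211 + 0.1510 + 0.1835 = 0.7132
G = 1 − 0.7132 = 0.2868

0.287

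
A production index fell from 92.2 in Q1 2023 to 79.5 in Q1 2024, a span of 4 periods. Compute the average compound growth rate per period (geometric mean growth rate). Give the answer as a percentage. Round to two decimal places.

-3.64%

Growth factor = (79.5/92.2)^(1/4) = (0.862256)^(1/4) = 0.963627
Growth rate = 0.963627 − 1 = -0.036373 = -3.6373%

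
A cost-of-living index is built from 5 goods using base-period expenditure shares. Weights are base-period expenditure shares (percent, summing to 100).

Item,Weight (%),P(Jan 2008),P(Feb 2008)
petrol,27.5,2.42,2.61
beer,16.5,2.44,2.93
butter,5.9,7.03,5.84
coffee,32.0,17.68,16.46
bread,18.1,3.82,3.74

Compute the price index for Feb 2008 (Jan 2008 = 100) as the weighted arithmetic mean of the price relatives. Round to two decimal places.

101.89

petrol: 27.5 × (2.61/2.42) = 27.5 × 1.078512 = 29.6591
beer: 16.5 × (2.93/2.44) = 16.5 × 1.200820 = 19.8135
butter: 5.9 × (5.84/7.03) = 5.9 × 0.830725 = 4.9013
coffee: 32.0 × (16.46/17.68) = 32.0 × 0.930995 = 29.7919
bread: 18.1 × (3.74/3.82) = 18.1 × 0.979058 = 17.7209
Index = Σ wᵢ·(p₁ᵢ/p₀ᵢ) = 29.6591 + 19.8135 + 4.9013 + 29.7919 + 17.7209 = 101.8867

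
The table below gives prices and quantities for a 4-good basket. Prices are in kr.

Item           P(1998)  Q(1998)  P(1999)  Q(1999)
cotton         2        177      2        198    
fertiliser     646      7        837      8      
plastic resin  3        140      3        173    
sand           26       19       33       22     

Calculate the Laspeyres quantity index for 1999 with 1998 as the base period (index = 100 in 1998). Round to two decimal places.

Laspeyres quantity index uses base-period prices as weights.
ΣP(1998)·Q(1999) = 2×198 + 646×8 + 3×173 + 26×22 = 396 + 5168 + 519 + 572 = 6655
ΣP(1998)·Q(1998) = 2×177 + 646×7 + 3×140 + 26×19 = 354 + 4522 + 420 + 494 = 5790
Index = 6655 / 5790 × 100 = 114.9396

114.94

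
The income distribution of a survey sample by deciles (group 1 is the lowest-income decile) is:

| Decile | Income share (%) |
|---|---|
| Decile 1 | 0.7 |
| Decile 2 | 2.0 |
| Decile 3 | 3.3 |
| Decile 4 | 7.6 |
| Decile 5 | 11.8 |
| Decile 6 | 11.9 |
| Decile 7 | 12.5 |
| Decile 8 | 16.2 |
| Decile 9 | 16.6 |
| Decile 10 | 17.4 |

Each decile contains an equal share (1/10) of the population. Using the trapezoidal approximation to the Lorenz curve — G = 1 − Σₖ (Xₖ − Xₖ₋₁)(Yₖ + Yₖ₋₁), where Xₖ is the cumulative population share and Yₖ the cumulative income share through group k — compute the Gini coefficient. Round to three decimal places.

0.332

Cumulative income shares Yₖ: 0.0070, 0.0270, 0.0600, 0.1360, 0.2540, 0.3730, 0.4980, 0.6600, 0.8260, 1.0000
Σ (Xₖ−Xₖ₋₁)(Yₖ+Yₖ₋₁) = (1/10)(0.0070+0.0000) + (1/10)(0.0270+0.0070) + (1/10)(0.0600+0.0270) + (1/10)(0.1360+0.0600) + (1/10)(0.2540+0.1360) + (1/10)(0.3730+0.2540) + (1/10)(0.4980+0.3730) + (1/10)(0.6600+0.4980) + (1/10)(0.8260+0.6600) + (1/10)(1.0000+0.8260)
  = 0.0007 + 0.0034 + 0.0087 + 0.0196 + 0.0390 + 0.0627 + 0.0871 + 0.1158 + 0.1486 + 0.1826 = 0.6682
G = 1 − 0.6682 = 0.3318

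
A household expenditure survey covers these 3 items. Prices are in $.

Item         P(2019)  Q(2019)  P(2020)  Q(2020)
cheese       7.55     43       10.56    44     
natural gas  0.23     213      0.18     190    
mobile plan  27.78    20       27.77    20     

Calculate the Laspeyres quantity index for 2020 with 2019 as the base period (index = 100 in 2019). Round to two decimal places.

100.24

Laspeyres quantity index uses base-period prices as weights.
ΣP(2019)·Q(2020) = 7.55×44 + 0.23×190 + 27.78×20 = 332.2 + 43.7 + 555.6 = 931.5
ΣP(2019)·Q(2019) = 7.55×43 + 0.23×213 + 27.78×20 = 324.65 + 48.99 + 555.6 = 929.24
Index = 931.5 / 929.24 × 100 = 100.2432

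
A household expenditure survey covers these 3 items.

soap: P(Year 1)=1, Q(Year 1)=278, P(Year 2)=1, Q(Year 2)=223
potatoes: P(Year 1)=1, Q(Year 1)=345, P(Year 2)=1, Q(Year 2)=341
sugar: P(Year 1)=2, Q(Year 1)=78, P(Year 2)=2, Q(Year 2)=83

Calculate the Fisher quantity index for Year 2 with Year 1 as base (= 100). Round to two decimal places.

Laspeyres component (base-period weights):
ΣP(Year 1)Q(Year 2) = 1×223 + 1×341 + 2×83 = 223 + 341 + 166 = 730
ΣP(Year 1)Q(Year 1) = 1×278 + 1×345 + 2×78 = 278 + 345 + 156 = 779
L = 730 / 779 × 100 = 93.7099
Paasche component (current-period weights):
ΣP(Year 2)Q(Year 2) = 1×223 + 1×341 + 2×83 = 223 + 341 + 166 = 730
ΣP(Year 2)Q(Year 1) = 1×278 + 1×345 + 2×78 = 278 + 345 + 156 = 779
P = 730 / 779 × 100 = 93.7099
Fisher = √(L × P) = √(93.7099 × 93.7099) = 93.7099

93.71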